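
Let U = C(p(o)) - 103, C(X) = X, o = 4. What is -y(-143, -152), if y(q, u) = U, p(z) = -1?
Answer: 104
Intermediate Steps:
U = -104 (U = -1 - 103 = -104)
y(q, u) = -104
-y(-143, -152) = -1*(-104) = 104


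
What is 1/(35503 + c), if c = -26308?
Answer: 1/9195 ≈ 0.00010875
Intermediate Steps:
1/(35503 + c) = 1/(35503 - 26308) = 1/9195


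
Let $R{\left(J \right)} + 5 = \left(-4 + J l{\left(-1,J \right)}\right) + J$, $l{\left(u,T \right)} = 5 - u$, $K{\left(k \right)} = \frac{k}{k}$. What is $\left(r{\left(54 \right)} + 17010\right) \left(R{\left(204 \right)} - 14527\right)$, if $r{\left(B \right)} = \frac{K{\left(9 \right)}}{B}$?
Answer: $- \frac{6020117714}{27} \approx -2.2297 \cdot 10^{8}$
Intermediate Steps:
$K{\left(k \right)} = 1$
$r{\left(B \right)} = \frac{1}{B}$ ($r{\left(B \right)} = 1 \frac{1}{B} = \frac{1}{B}$)
$R{\left(J \right)} = -9 + 7 J$ ($R{\left(J \right)} = -5 + \left(\left(-4 + J \left(5 - -1\right)\right) + J\right) = -5 + \left(\left(-4 + J \left(5 + 1\right)\right) + J\right) = -5 + \left(\left(-4 + J 6\right) + J\right) = -5 + \left(\left(-4 + 6 J\right) + J\right) = -5 + \left(-4 + 7 J\right) = -9 + 7 J$)
$\left(r{\left(54 \right)} + 17010\right) \left(R{\left(204 \right)} - 14527\right) = \left(\frac{1}{54} + 17010\right) \left(\left(-9 + 7 \cdot 204\right) - 14527\right) = \left(\frac{1}{54} + 17010\right) \left(\left(-9 + 1428\right) - 14527\right) = \frac{918541 \left(1419 - 14527\right)}{54} = \frac{918541}{54} \left(-13108\right) = - \frac{6020117714}{27}$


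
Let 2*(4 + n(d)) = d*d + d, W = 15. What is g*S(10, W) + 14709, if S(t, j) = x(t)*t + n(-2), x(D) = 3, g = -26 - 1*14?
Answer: 13629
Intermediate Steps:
g = -40 (g = -26 - 14 = -40)
n(d) = -4 + d/2 + d²/2 (n(d) = -4 + (d*d + d)/2 = -4 + (d² + d)/2 = -4 + (d + d²)/2 = -4 + (d/2 + d²/2) = -4 + d/2 + d²/2)
S(t, j) = -3 + 3*t (S(t, j) = 3*t + (-4 + (½)*(-2) + (½)*(-2)²) = 3*t + (-4 - 1 + (½)*4) = 3*t + (-4 - 1 + 2) = 3*t - 3 = -3 + 3*t)
g*S(10, W) + 14709 = -40*(-3 + 3*10) + 14709 = -40*(-3 + 30) + 14709 = -40*27 + 14709 = -1080 + 14709 = 13629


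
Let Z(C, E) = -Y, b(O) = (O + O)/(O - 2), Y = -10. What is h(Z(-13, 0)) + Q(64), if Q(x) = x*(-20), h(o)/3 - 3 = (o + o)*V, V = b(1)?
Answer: -1391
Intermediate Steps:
b(O) = 2*O/(-2 + O) (b(O) = (2*O)/(-2 + O) = 2*O/(-2 + O))
V = -2 (V = 2*1/(-2 + 1) = 2*1/(-1) = 2*1*(-1) = -2)
Z(C, E) = 10 (Z(C, E) = -1*(-10) = 10)
h(o) = 9 - 12*o (h(o) = 9 + 3*((o + o)*(-2)) = 9 + 3*((2*o)*(-2)) = 9 + 3*(-4*o) = 9 - 12*o)
Q(x) = -20*x
h(Z(-13, 0)) + Q(64) = (9 - 12*10) - 20*64 = (9 - 120) - 1280 = -111 - 1280 = -1391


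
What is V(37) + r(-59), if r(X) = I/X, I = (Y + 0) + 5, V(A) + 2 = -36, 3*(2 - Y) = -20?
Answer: -6767/177 ≈ -38.232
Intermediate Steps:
Y = 26/3 (Y = 2 - 1/3*(-20) = 2 + 20/3 = 26/3 ≈ 8.6667)
V(A) = -38 (V(A) = -2 - 36 = -38)
I = 41/3 (I = (26/3 + 0) + 5 = 26/3 + 5 = 41/3 ≈ 13.667)
r(X) = 41/(3*X)
V(37) + r(-59) = -38 + (41/3)/(-59) = -38 + (41/3)*(-1/59) = -38 - 41/177 = -6767/177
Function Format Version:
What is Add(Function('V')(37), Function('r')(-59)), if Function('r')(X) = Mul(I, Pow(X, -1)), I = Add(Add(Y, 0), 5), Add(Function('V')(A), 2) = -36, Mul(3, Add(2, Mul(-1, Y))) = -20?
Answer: Rational(-6767, 177) ≈ -38.232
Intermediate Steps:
Y = Rational(26, 3) (Y = Add(2, Mul(Rational(-1, 3), -20)) = Add(2, Rational(20, 3)) = Rational(26, 3) ≈ 8.6667)
Function('V')(A) = -38 (Function('V')(A) = Add(-2, -36) = -38)
I = Rational(41, 3) (I = Add(Add(Rational(26, 3), 0), 5) = Add(Rational(26, 3), 5) = Rational(41, 3) ≈ 13.667)
Function('r')(X) = Mul(Rational(41, 3), Pow(X, -1))
Add(Function('V')(37), Function('r')(-59)) = Add(-38, Mul(Rational(41, 3), Pow(-59, -1))) = Add(-38, Mul(Rational(41, 3), Rational(-1, 59))) = Add(-38, Rational(-41, 177)) = Rational(-6767, 177)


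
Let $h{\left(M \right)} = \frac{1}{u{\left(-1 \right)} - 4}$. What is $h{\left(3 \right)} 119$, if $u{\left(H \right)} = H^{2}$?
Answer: $- \frac{119}{3} \approx -39.667$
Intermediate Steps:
$h{\left(M \right)} = - \frac{1}{3}$ ($h{\left(M \right)} = \frac{1}{\left(-1\right)^{2} - 4} = \frac{1}{1 - 4} = \frac{1}{-3} = - \frac{1}{3}$)
$h{\left(3 \right)} 119 = \left(- \frac{1}{3}\right) 119 = - \frac{119}{3}$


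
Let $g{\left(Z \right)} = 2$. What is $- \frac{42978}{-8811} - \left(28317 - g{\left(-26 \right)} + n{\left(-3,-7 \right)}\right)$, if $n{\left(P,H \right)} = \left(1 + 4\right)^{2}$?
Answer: $- \frac{83220254}{2937} \approx -28335.0$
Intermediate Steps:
$n{\left(P,H \right)} = 25$ ($n{\left(P,H \right)} = 5^{2} = 25$)
$- \frac{42978}{-8811} - \left(28317 - g{\left(-26 \right)} + n{\left(-3,-7 \right)}\right) = - \frac{42978}{-8811} + \left(\left(\left(-8446 + \left(2 - 25\right)\right) + 1995\right) - 21866\right) = \left(-42978\right) \left(- \frac{1}{8811}\right) + \left(\left(\left(-8446 + \left(2 - 25\right)\right) + 1995\right) - 21866\right) = \frac{14326}{2937} + \left(\left(\left(-8446 - 23\right) + 1995\right) - 21866\right) = \frac{14326}{2937} + \left(\left(-8469 + 1995\right) - 21866\right) = \frac{14326}{2937} - 28340 = - \frac{83220254}{2937}$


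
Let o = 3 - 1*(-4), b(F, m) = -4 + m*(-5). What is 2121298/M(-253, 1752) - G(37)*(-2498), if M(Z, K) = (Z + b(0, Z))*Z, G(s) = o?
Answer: 2228614183/127512 ≈ 17478.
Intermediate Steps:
b(F, m) = -4 - 5*m
o = 7 (o = 3 + 4 = 7)
G(s) = 7
M(Z, K) = Z*(-4 - 4*Z) (M(Z, K) = (Z + (-4 - 5*Z))*Z = (-4 - 4*Z)*Z = Z*(-4 - 4*Z))
2121298/M(-253, 1752) - G(37)*(-2498) = 2121298/((-4*(-253)*(1 - 253))) - 7*(-2498) = 2121298/((-4*(-253)*(-252))) - 1*(-17486) = 2121298/(-255024) + 17486 = 2121298*(-1/255024) + 17486 = -1060649/127512 + 17486 = 2228614183/127512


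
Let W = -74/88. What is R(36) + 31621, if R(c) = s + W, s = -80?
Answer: 1387767/44 ≈ 31540.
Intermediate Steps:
W = -37/44 (W = -74*1/88 = -37/44 ≈ -0.84091)
R(c) = -3557/44 (R(c) = -80 - 37/44 = -3557/44)
R(36) + 31621 = -3557/44 + 31621 = 1387767/44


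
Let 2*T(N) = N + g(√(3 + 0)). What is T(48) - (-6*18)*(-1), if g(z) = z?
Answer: -84 + √3/2 ≈ -83.134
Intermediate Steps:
T(N) = N/2 + √3/2 (T(N) = (N + √(3 + 0))/2 = (N + √3)/2 = N/2 + √3/2)
T(48) - (-6*18)*(-1) = ((½)*48 + √3/2) - (-6*18)*(-1) = (24 + √3/2) - (-108)*(-1) = (24 + √3/2) - 1*108 = (24 + √3/2) - 108 = -84 + √3/2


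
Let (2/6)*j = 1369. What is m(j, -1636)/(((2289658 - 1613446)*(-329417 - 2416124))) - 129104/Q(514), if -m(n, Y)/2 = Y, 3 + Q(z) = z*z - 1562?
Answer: -59922581581687150/121898062546152663 ≈ -0.49158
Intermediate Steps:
Q(z) = -1565 + z² (Q(z) = -3 + (z*z - 1562) = -3 + (z² - 1562) = -3 + (-1562 + z²) = -1565 + z²)
j = 4107 (j = 3*1369 = 4107)
m(n, Y) = -2*Y
m(j, -1636)/(((2289658 - 1613446)*(-329417 - 2416124))) - 129104/Q(514) = (-2*(-1636))/(((2289658 - 1613446)*(-329417 - 2416124))) - 129104/(-1565 + 514²) = 3272/((676212*(-2745541))) - 129104/(-1565 + 264196) = 3272/(-1856567770692) - 129104/262631 = 3272*(-1/1856567770692) - 129104*1/262631 = -818/464141942673 - 129104/262631 = -59922581581687150/121898062546152663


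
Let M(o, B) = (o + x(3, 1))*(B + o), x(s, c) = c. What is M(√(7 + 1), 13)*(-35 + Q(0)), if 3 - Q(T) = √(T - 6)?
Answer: -7*(3 + 4*√2)*(32 + I*√6) ≈ -1939.1 - 148.43*I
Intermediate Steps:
Q(T) = 3 - √(-6 + T) (Q(T) = 3 - √(T - 6) = 3 - √(-6 + T))
M(o, B) = (1 + o)*(B + o) (M(o, B) = (o + 1)*(B + o) = (1 + o)*(B + o))
M(√(7 + 1), 13)*(-35 + Q(0)) = (13 + √(7 + 1) + (√(7 + 1))² + 13*√(7 + 1))*(-35 + (3 - √(-6 + 0))) = (13 + √8 + (√8)² + 13*√8)*(-35 + (3 - √(-6))) = (13 + 2*√2 + (2*√2)² + 13*(2*√2))*(-35 + (3 - I*√6)) = (13 + 2*√2 + 8 + 26*√2)*(-35 + (3 - I*√6)) = (21 + 28*√2)*(-32 - I*√6) = (-32 - I*√6)*(21 + 28*√2)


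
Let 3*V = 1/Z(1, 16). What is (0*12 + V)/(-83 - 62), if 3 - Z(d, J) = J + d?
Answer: 1/6090 ≈ 0.00016420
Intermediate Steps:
Z(d, J) = 3 - J - d (Z(d, J) = 3 - (J + d) = 3 + (-J - d) = 3 - J - d)
V = -1/42 (V = 1/(3*(3 - 1*16 - 1*1)) = 1/(3*(3 - 16 - 1)) = (⅓)/(-14) = (⅓)*(-1/14) = -1/42 ≈ -0.023810)
(0*12 + V)/(-83 - 62) = (0*12 - 1/42)/(-83 - 62) = (0 - 1/42)/(-145) = -1/42*(-1/145) = 1/6090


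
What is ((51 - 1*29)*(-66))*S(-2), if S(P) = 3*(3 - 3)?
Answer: 0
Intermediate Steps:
S(P) = 0 (S(P) = 3*0 = 0)
((51 - 1*29)*(-66))*S(-2) = ((51 - 1*29)*(-66))*0 = ((51 - 29)*(-66))*0 = (22*(-66))*0 = -1452*0 = 0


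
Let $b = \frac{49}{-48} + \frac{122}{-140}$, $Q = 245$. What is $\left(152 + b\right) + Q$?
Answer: $\frac{663781}{1680} \approx 395.11$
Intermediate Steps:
$b = - \frac{3179}{1680}$ ($b = 49 \left(- \frac{1}{48}\right) + 122 \left(- \frac{1}{140}\right) = - \frac{49}{48} - \frac{61}{70} = - \frac{3179}{1680} \approx -1.8923$)
$\left(152 + b\right) + Q = \left(152 - \frac{3179}{1680}\right) + 245 = \frac{252181}{1680} + 245 = \frac{663781}{1680}$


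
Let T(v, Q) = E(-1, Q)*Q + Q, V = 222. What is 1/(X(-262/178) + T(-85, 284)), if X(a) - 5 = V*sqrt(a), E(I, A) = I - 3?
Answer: -75383/70305605 - 222*I*sqrt(11659)/70305605 ≈ -0.0010722 - 0.00034095*I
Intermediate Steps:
E(I, A) = -3 + I
X(a) = 5 + 222*sqrt(a)
T(v, Q) = -3*Q (T(v, Q) = (-3 - 1)*Q + Q = -4*Q + Q = -3*Q)
1/(X(-262/178) + T(-85, 284)) = 1/((5 + 222*sqrt(-262/178)) - 3*284) = 1/((5 + 222*sqrt(-262*1/178)) - 852) = 1/((5 + 222*sqrt(-131/89)) - 852) = 1/((5 + 222*(I*sqrt(11659)/89)) - 852) = 1/((5 + 222*I*sqrt(11659)/89) - 852) = 1/(-847 + 222*I*sqrt(11659)/89)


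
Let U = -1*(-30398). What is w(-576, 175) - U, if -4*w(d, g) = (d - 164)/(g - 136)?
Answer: -1185337/39 ≈ -30393.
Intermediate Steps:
w(d, g) = -(-164 + d)/(4*(-136 + g)) (w(d, g) = -(d - 164)/(4*(g - 136)) = -(-164 + d)/(4*(-136 + g)))
U = 30398
w(-576, 175) - U = (164 - 1*(-576))/(4*(-136 + 175)) - 1*30398 = (¼)*(164 + 576)/39 - 30398 = (¼)*(1/39)*740 - 30398 = 185/39 - 30398 = -1185337/39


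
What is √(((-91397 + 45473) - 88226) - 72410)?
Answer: 4*I*√12910 ≈ 454.49*I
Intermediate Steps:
√(((-91397 + 45473) - 88226) - 72410) = √((-45924 - 88226) - 72410) = √(-134150 - 72410) = √(-206560) = 4*I*√12910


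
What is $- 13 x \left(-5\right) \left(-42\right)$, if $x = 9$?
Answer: $-24570$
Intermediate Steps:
$- 13 x \left(-5\right) \left(-42\right) = - 13 \cdot 9 \left(-5\right) \left(-42\right) = \left(-13\right) \left(-45\right) \left(-42\right) = 585 \left(-42\right) = -24570$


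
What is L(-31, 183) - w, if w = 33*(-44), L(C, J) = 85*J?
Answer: 17007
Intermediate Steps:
w = -1452
L(-31, 183) - w = 85*183 - 1*(-1452) = 15555 + 1452 = 17007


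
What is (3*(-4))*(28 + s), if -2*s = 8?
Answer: -288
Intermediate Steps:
s = -4 (s = -1/2*8 = -4)
(3*(-4))*(28 + s) = (3*(-4))*(28 - 4) = -12*24 = -288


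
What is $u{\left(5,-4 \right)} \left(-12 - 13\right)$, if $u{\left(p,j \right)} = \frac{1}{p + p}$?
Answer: $- \frac{5}{2} \approx -2.5$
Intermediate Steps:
$u{\left(p,j \right)} = \frac{1}{2 p}$
$u{\left(5,-4 \right)} \left(-12 - 13\right) = \frac{1}{2 \cdot 5} \left(-12 - 13\right) = \frac{1}{2} \cdot \frac{1}{5} \left(-25\right) = \frac{1}{10} \left(-25\right) = - \frac{5}{2}$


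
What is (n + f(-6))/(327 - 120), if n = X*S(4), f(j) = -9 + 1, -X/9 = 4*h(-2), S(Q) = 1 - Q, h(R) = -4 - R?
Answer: -224/207 ≈ -1.0821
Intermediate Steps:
X = 72 (X = -36*(-4 - 1*(-2)) = -36*(-4 + 2) = -36*(-2) = -9*(-8) = 72)
f(j) = -8
n = -216 (n = 72*(1 - 1*4) = 72*(1 - 4) = 72*(-3) = -216)
(n + f(-6))/(327 - 120) = (-216 - 8)/(327 - 120) = -224/207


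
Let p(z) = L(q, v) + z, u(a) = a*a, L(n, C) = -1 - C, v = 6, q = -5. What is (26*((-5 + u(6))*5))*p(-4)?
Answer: -44330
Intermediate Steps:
u(a) = a²
p(z) = -7 + z (p(z) = (-1 - 1*6) + z = (-1 - 6) + z = -7 + z)
(26*((-5 + u(6))*5))*p(-4) = (26*((-5 + 6²)*5))*(-7 - 4) = (26*((-5 + 36)*5))*(-11) = (26*(31*5))*(-11) = (26*155)*(-11) = 4030*(-11) = -44330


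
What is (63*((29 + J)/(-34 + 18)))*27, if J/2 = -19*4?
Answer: 209223/16 ≈ 13076.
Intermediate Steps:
J = -152 (J = 2*(-19*4) = 2*(-76) = -152)
(63*((29 + J)/(-34 + 18)))*27 = (63*((29 - 152)/(-34 + 18)))*27 = (63*(-123/(-16)))*27 = (63*(-123*(-1/16)))*27 = (63*(123/16))*27 = (7749/16)*27 = 209223/16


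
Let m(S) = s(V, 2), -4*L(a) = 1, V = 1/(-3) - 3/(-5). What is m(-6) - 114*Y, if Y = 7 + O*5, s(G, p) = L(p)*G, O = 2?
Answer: -29071/15 ≈ -1938.1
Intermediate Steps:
V = 4/15 (V = 1*(-1/3) - 3*(-1/5) = -1/3 + 3/5 = 4/15 ≈ 0.26667)
L(a) = -1/4 (L(a) = -1/4*1 = -1/4)
s(G, p) = -G/4
m(S) = -1/15 (m(S) = -1/4*4/15 = -1/15)
Y = 17 (Y = 7 + 2*5 = 7 + 10 = 17)
m(-6) - 114*Y = -1/15 - 114*17 = -1/15 - 1938 = -29071/15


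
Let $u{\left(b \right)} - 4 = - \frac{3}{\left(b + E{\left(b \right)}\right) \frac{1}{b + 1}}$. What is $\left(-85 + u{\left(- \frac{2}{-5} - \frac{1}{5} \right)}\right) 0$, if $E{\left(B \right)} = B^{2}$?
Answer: $0$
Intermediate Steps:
$u{\left(b \right)} = 4 - \frac{3 \left(1 + b\right)}{b + b^{2}}$ ($u{\left(b \right)} = 4 - \frac{3}{\left(b + b^{2}\right) \frac{1}{b + 1}} = 4 - \frac{3}{\left(b + b^{2}\right) \frac{1}{1 + b}} = 4 - \frac{3}{\frac{1}{1 + b} \left(b + b^{2}\right)} = 4 - 3 \frac{1 + b}{b + b^{2}} = 4 - \frac{3 \left(1 + b\right)}{b + b^{2}}$)
$\left(-85 + u{\left(- \frac{2}{-5} - \frac{1}{5} \right)}\right) 0 = \left(-85 + \left(4 - \frac{3}{- \frac{2}{-5} - \frac{1}{5}}\right)\right) 0 = \left(-85 + \left(4 - \frac{3}{\left(-2\right) \left(- \frac{1}{5}\right) - \frac{1}{5}}\right)\right) 0 = \left(-85 + \left(4 - \frac{3}{\frac{2}{5} - \frac{1}{5}}\right)\right) 0 = \left(-85 + \left(4 - 3 \frac{1}{\frac{1}{5}}\right)\right) 0 = \left(-85 + \left(4 - 15\right)\right) 0 = \left(-85 - 11\right) 0 = \left(-96\right) 0 = 0$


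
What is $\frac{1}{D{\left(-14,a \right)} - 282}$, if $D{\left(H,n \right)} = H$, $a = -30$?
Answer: $- \frac{1}{296} \approx -0.0033784$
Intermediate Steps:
$\frac{1}{D{\left(-14,a \right)} - 282} = \frac{1}{-14 - 282} = \frac{1}{-296} = - \frac{1}{296}$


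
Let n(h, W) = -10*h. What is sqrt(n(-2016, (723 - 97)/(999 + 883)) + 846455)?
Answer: sqrt(866615) ≈ 930.92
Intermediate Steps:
sqrt(n(-2016, (723 - 97)/(999 + 883)) + 846455) = sqrt(-10*(-2016) + 846455) = sqrt(20160 + 846455) = sqrt(866615)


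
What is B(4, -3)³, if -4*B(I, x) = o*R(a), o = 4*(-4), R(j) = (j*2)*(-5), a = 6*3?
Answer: -373248000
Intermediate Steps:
a = 18
R(j) = -10*j (R(j) = (2*j)*(-5) = -10*j)
o = -16
B(I, x) = -720 (B(I, x) = -(-4)*(-10*18) = -(-4)*(-180) = -¼*2880 = -720)
B(4, -3)³ = (-720)³ = -373248000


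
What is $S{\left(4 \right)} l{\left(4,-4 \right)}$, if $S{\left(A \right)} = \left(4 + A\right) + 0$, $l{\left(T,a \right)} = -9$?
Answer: $-72$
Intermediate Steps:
$S{\left(A \right)} = 4 + A$
$S{\left(4 \right)} l{\left(4,-4 \right)} = \left(4 + 4\right) \left(-9\right) = 8 \left(-9\right) = -72$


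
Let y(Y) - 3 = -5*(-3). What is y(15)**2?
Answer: 324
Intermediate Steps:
y(Y) = 18 (y(Y) = 3 - 5*(-3) = 3 + 15 = 18)
y(15)**2 = 18**2 = 324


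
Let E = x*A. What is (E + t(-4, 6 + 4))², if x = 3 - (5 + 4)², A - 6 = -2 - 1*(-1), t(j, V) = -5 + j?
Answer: 159201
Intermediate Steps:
A = 5 (A = 6 + (-2 - 1*(-1)) = 6 + (-2 + 1) = 6 - 1 = 5)
x = -78 (x = 3 - 1*9² = 3 - 1*81 = 3 - 81 = -78)
E = -390 (E = -78*5 = -390)
(E + t(-4, 6 + 4))² = (-390 + (-5 - 4))² = (-390 - 9)² = (-399)² = 159201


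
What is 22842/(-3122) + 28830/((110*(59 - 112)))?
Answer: -11158806/910063 ≈ -12.262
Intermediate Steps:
22842/(-3122) + 28830/((110*(59 - 112))) = 22842*(-1/3122) + 28830/((110*(-53))) = -11421/1561 + 28830/(-5830) = -11421/1561 + 28830*(-1/5830) = -11421/1561 - 2883/583 = -11158806/910063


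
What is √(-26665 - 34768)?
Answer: I*√61433 ≈ 247.86*I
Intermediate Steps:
√(-26665 - 34768) = √(-61433) = I*√61433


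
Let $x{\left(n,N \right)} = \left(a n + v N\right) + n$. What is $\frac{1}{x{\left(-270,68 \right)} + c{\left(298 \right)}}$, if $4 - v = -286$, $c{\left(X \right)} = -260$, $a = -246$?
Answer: $\frac{1}{85610} \approx 1.1681 \cdot 10^{-5}$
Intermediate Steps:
$v = 290$ ($v = 4 - -286 = 4 + 286 = 290$)
$x{\left(n,N \right)} = - 245 n + 290 N$ ($x{\left(n,N \right)} = \left(- 246 n + 290 N\right) + n = - 245 n + 290 N$)
$\frac{1}{x{\left(-270,68 \right)} + c{\left(298 \right)}} = \frac{1}{\left(\left(-245\right) \left(-270\right) + 290 \cdot 68\right) - 260} = \frac{1}{\left(66150 + 19720\right) - 260} = \frac{1}{85870 - 260} = \frac{1}{85610}$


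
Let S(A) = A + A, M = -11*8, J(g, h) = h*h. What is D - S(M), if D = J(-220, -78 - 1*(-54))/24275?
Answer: 4272976/24275 ≈ 176.02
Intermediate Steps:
J(g, h) = h²
M = -88
S(A) = 2*A
D = 576/24275 (D = (-78 - 1*(-54))²/24275 = (-78 + 54)²*(1/24275) = (-24)²*(1/24275) = 576*(1/24275) = 576/24275 ≈ 0.023728)
D - S(M) = 576/24275 - 2*(-88) = 576/24275 - 1*(-176) = 576/24275 + 176 = 4272976/24275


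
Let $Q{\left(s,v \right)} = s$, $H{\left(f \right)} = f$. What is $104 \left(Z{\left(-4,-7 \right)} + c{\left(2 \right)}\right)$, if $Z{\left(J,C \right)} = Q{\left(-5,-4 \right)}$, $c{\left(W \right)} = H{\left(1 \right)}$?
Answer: $-416$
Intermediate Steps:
$c{\left(W \right)} = 1$
$Z{\left(J,C \right)} = -5$
$104 \left(Z{\left(-4,-7 \right)} + c{\left(2 \right)}\right) = 104 \left(-5 + 1\right) = 104 \left(-4\right) = -416$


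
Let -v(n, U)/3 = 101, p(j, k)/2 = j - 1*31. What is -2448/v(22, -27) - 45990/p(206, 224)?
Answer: -62277/505 ≈ -123.32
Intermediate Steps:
p(j, k) = -62 + 2*j (p(j, k) = 2*(j - 1*31) = 2*(j - 31) = 2*(-31 + j) = -62 + 2*j)
v(n, U) = -303 (v(n, U) = -3*101 = -303)
-2448/v(22, -27) - 45990/p(206, 224) = -2448/(-303) - 45990/(-62 + 2*206) = -2448*(-1/303) - 45990/(-62 + 412) = 816/101 - 45990/350 = 816/101 - 45990*1/350 = 816/101 - 657/5 = -62277/505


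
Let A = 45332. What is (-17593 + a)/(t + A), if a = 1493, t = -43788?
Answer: -4025/386 ≈ -10.427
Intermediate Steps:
(-17593 + a)/(t + A) = (-17593 + 1493)/(-43788 + 45332) = -16100/1544 = -16100*1/1544 = -4025/386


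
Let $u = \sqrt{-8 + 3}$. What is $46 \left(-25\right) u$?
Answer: $- 1150 i \sqrt{5} \approx - 2571.5 i$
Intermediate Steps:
$u = i \sqrt{5}$ ($u = \sqrt{-5} = i \sqrt{5} \approx 2.2361 i$)
$46 \left(-25\right) u = 46 \left(-25\right) i \sqrt{5} = - 1150 i \sqrt{5}$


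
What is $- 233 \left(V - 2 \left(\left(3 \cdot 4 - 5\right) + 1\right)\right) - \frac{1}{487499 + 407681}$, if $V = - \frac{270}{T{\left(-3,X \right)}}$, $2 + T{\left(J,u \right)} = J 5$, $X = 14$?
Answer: $\frac{417153863}{15218060} \approx 27.412$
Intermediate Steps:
$T{\left(J,u \right)} = -2 + 5 J$ ($T{\left(J,u \right)} = -2 + J 5 = -2 + 5 J$)
$V = \frac{270}{17}$ ($V = - \frac{270}{-2 + 5 \left(-3\right)} = - \frac{270}{-2 - 15} = - \frac{270}{-17} = \left(-270\right) \left(- \frac{1}{17}\right) = \frac{270}{17} \approx 15.882$)
$- 233 \left(V - 2 \left(\left(3 \cdot 4 - 5\right) + 1\right)\right) - \frac{1}{487499 + 407681} = - 233 \left(\frac{270}{17} - 2 \left(\left(3 \cdot 4 - 5\right) + 1\right)\right) - \frac{1}{487499 + 407681} = - 233 \left(\frac{270}{17} - 2 \left(\left(12 - 5\right) + 1\right)\right) - \frac{1}{895180} = - 233 \left(\frac{270}{17} - 2 \left(7 + 1\right)\right) - \frac{1}{895180} = - 233 \left(\frac{270}{17} - 16\right) - \frac{1}{895180} = \left(-233\right) \left(- \frac{2}{17}\right) - \frac{1}{895180} = \frac{466}{17} - \frac{1}{895180} = \frac{417153863}{15218060}$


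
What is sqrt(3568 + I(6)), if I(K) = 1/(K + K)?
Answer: sqrt(128451)/6 ≈ 59.733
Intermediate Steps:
I(K) = 1/(2*K)
sqrt(3568 + I(6)) = sqrt(3568 + (1/2)/6) = sqrt(3568 + (1/2)*(1/6)) = sqrt(3568 + 1/12) = sqrt(42817/12) = sqrt(128451)/6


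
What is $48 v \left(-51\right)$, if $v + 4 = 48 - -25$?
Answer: $-168912$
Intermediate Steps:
$v = 69$ ($v = -4 + \left(48 - -25\right) = -4 + \left(48 + 25\right) = -4 + 73 = 69$)
$48 v \left(-51\right) = 48 \cdot 69 \left(-51\right) = 3312 \left(-51\right) = -168912$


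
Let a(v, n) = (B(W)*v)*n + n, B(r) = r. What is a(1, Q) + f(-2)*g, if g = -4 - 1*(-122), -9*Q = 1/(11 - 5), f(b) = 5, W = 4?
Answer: 31855/54 ≈ 589.91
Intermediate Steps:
Q = -1/54 (Q = -1/(9*(11 - 5)) = -⅑/6 = -⅑*⅙ = -1/54 ≈ -0.018519)
a(v, n) = n + 4*n*v (a(v, n) = (4*v)*n + n = 4*n*v + n = n + 4*n*v)
g = 118 (g = -4 + 122 = 118)
a(1, Q) + f(-2)*g = -(1 + 4*1)/54 + 5*118 = -(1 + 4)/54 + 590 = -1/54*5 + 590 = -5/54 + 590 = 31855/54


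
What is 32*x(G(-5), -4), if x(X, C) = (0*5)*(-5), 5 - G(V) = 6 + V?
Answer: 0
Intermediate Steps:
G(V) = -1 - V (G(V) = 5 - (6 + V) = 5 + (-6 - V) = -1 - V)
x(X, C) = 0 (x(X, C) = 0*(-5) = 0)
32*x(G(-5), -4) = 32*0 = 0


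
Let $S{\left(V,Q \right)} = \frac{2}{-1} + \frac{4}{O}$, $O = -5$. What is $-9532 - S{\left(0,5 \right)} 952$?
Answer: $- \frac{34332}{5} \approx -6866.4$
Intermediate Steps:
$S{\left(V,Q \right)} = - \frac{14}{5}$ ($S{\left(V,Q \right)} = \frac{2}{-1} + \frac{4}{-5} = 2 \left(-1\right) + 4 \left(- \frac{1}{5}\right) = -2 - \frac{4}{5} = - \frac{14}{5}$)
$-9532 - S{\left(0,5 \right)} 952 = -9532 - \left(- \frac{14}{5}\right) 952 = -9532 - - \frac{13328}{5} = -9532 + \frac{13328}{5} = - \frac{34332}{5}$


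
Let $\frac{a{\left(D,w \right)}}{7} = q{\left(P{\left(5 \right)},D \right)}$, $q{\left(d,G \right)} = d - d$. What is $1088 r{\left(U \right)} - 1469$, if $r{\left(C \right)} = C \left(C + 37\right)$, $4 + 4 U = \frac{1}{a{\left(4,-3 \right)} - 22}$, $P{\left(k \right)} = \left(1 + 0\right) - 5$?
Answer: $- \frac{4969420}{121} \approx -41070.0$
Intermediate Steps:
$P{\left(k \right)} = -4$ ($P{\left(k \right)} = 1 - 5 = -4$)
$q{\left(d,G \right)} = 0$
$a{\left(D,w \right)} = 0$ ($a{\left(D,w \right)} = 7 \cdot 0 = 0$)
$U = - \frac{89}{88}$ ($U = -1 + \frac{1}{4 \left(0 - 22\right)} = -1 + \frac{1}{4 \left(-22\right)} = -1 + \frac{1}{4} \left(- \frac{1}{22}\right) = -1 - \frac{1}{88} = - \frac{89}{88} \approx -1.0114$)
$r{\left(C \right)} = C \left(37 + C\right)$
$1088 r{\left(U \right)} - 1469 = 1088 \left(- \frac{89 \left(37 - \frac{89}{88}\right)}{88}\right) - 1469 = 1088 \left(\left(- \frac{89}{88}\right) \frac{3167}{88}\right) - 1469 = 1088 \left(- \frac{281863}{7744}\right) - 1469 = - \frac{4791671}{121} - 1469 = - \frac{4969420}{121}$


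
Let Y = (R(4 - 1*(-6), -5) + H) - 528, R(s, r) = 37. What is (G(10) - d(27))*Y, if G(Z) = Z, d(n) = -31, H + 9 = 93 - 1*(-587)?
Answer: 7380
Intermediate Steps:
H = 671 (H = -9 + (93 - 1*(-587)) = -9 + (93 + 587) = -9 + 680 = 671)
Y = 180 (Y = (37 + 671) - 528 = 708 - 528 = 180)
(G(10) - d(27))*Y = (10 - 1*(-31))*180 = (10 + 31)*180 = 41*180 = 7380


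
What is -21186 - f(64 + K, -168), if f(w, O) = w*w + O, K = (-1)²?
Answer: -25243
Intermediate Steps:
K = 1
f(w, O) = O + w² (f(w, O) = w² + O = O + w²)
-21186 - f(64 + K, -168) = -21186 - (-168 + (64 + 1)²) = -21186 - (-168 + 65²) = -21186 - (-168 + 4225) = -21186 - 1*4057 = -21186 - 4057 = -25243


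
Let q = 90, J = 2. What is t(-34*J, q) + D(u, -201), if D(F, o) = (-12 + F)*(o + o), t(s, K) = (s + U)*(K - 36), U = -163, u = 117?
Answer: -54684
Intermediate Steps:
t(s, K) = (-163 + s)*(-36 + K) (t(s, K) = (s - 163)*(K - 36) = (-163 + s)*(-36 + K))
D(F, o) = 2*o*(-12 + F) (D(F, o) = (-12 + F)*(2*o) = 2*o*(-12 + F))
t(-34*J, q) + D(u, -201) = (5868 - 163*90 - (-1224)*2 + 90*(-34*2)) + 2*(-201)*(-12 + 117) = (5868 - 14670 - 36*(-68) + 90*(-68)) + 2*(-201)*105 = (5868 - 14670 + 2448 - 6120) - 42210 = -12474 - 42210 = -54684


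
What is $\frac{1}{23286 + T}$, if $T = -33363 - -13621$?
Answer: $\frac{1}{3544} \approx 0.00028217$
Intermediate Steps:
$T = -19742$ ($T = -33363 + 13621 = -19742$)
$\frac{1}{23286 + T} = \frac{1}{23286 - 19742} = \frac{1}{3544}$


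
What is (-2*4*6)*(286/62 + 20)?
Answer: -36624/31 ≈ -1181.4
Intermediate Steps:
(-2*4*6)*(286/62 + 20) = (-8*6)*(286*(1/62) + 20) = -48*(143/31 + 20) = -48*763/31 = -36624/31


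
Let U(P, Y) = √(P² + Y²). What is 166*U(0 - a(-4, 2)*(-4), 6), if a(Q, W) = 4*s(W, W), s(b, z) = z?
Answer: 332*√265 ≈ 5404.6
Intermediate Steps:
a(Q, W) = 4*W
166*U(0 - a(-4, 2)*(-4), 6) = 166*√((0 - 4*2*(-4))² + 6²) = 166*√((0 - 8*(-4))² + 36) = 166*√((0 - 1*(-32))² + 36) = 166*√((0 + 32)² + 36) = 166*√(32² + 36) = 166*√(1024 + 36) = 166*√1060 = 166*(2*√265) = 332*√265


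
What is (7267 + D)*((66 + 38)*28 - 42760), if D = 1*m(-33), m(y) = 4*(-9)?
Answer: -288140888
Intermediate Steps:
m(y) = -36
D = -36 (D = 1*(-36) = -36)
(7267 + D)*((66 + 38)*28 - 42760) = (7267 - 36)*((66 + 38)*28 - 42760) = 7231*(104*28 - 42760) = 7231*(2912 - 42760) = 7231*(-39848) = -288140888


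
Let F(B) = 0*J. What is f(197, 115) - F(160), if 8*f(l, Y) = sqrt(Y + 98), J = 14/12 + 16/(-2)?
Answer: sqrt(213)/8 ≈ 1.8243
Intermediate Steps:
J = -41/6 (J = 14*(1/12) + 16*(-1/2) = 7/6 - 8 = -41/6 ≈ -6.8333)
f(l, Y) = sqrt(98 + Y)/8 (f(l, Y) = sqrt(Y + 98)/8 = sqrt(98 + Y)/8)
F(B) = 0 (F(B) = 0*(-41/6) = 0)
f(197, 115) - F(160) = sqrt(98 + 115)/8 - 1*0 = sqrt(213)/8 + 0 = sqrt(213)/8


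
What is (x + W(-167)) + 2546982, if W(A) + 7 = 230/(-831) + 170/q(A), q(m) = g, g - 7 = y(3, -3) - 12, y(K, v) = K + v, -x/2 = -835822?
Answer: 3505643905/831 ≈ 4.2186e+6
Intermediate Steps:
x = 1671644 (x = -2*(-835822) = 1671644)
g = -5 (g = 7 + ((3 - 3) - 12) = 7 + (0 - 12) = 7 - 12 = -5)
q(m) = -5
W(A) = -34301/831 (W(A) = -7 + (230/(-831) + 170/(-5)) = -7 + (230*(-1/831) + 170*(-1/5)) = -7 + (-230/831 - 34) = -7 - 28484/831 = -34301/831)
(x + W(-167)) + 2546982 = (1671644 - 34301/831) + 2546982 = 1389101863/831 + 2546982 = 3505643905/831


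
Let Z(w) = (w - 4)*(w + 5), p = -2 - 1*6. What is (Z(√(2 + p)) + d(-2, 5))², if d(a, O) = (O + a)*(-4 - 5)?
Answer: (-53 + I*√6)² ≈ 2803.0 - 259.65*I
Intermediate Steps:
d(a, O) = -9*O - 9*a (d(a, O) = (O + a)*(-9) = -9*O - 9*a)
p = -8 (p = -2 - 6 = -8)
Z(w) = (-4 + w)*(5 + w)
(Z(√(2 + p)) + d(-2, 5))² = ((-20 + √(2 - 8) + (√(2 - 8))²) + (-9*5 - 9*(-2)))² = ((-20 + √(-6) + (√(-6))²) + (-45 + 18))² = ((-20 + I*√6 + (I*√6)²) - 27)² = ((-20 + I*√6 - 6) - 27)² = ((-26 + I*√6) - 27)² = (-53 + I*√6)²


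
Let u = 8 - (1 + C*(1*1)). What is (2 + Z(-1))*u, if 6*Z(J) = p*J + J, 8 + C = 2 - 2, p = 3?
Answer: 20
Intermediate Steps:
C = -8 (C = -8 + (2 - 2) = -8 + 0 = -8)
Z(J) = 2*J/3 (Z(J) = (3*J + J)/6 = (4*J)/6 = 2*J/3)
u = 15 (u = 8 - (1 - 8) = 8 - 1*(-7) = 8 + 7 = 15)
(2 + Z(-1))*u = (2 + (⅔)*(-1))*15 = (2 - ⅔)*15 = (4/3)*15 = 20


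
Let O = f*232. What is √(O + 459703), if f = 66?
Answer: √475015 ≈ 689.21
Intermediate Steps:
O = 15312 (O = 66*232 = 15312)
√(O + 459703) = √(15312 + 459703) = √475015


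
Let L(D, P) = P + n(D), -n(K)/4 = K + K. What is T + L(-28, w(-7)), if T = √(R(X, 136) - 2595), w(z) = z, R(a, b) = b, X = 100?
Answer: 217 + I*√2459 ≈ 217.0 + 49.588*I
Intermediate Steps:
n(K) = -8*K (n(K) = -4*(K + K) = -8*K)
L(D, P) = P - 8*D
T = I*√2459 (T = √(136 - 2595) = √(-2459) = I*√2459 ≈ 49.588*I)
T + L(-28, w(-7)) = I*√2459 + (-7 - 8*(-28)) = I*√2459 + (-7 + 224) = I*√2459 + 217 = 217 + I*√2459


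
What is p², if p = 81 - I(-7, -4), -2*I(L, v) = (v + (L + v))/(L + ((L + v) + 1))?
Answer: 7667361/1156 ≈ 6632.7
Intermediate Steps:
I(L, v) = -(L + 2*v)/(2*(1 + v + 2*L)) (I(L, v) = -(v + (L + v))/(2*(L + ((L + v) + 1))) = -(L + 2*v)/(2*(L + (1 + L + v))) = -(L + 2*v)/(2*(1 + v + 2*L)))
p = 2769/34 (p = 81 - (-1*(-4) - ½*(-7))/(1 - 4 + 2*(-7)) = 81 - (4 + 7/2)/(1 - 4 - 14) = 81 - 15/((-17)*2) = 81 - (-1)*15/(17*2) = 81 - 1*(-15/34) = 81 + 15/34 = 2769/34 ≈ 81.441)
p² = (2769/34)² = 7667361/1156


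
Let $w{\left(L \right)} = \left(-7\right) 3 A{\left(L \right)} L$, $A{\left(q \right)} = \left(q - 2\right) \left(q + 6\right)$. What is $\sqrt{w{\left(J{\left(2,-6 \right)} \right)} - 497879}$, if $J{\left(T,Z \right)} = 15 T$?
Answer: $i \sqrt{1132919} \approx 1064.4 i$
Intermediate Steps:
$A{\left(q \right)} = \left(-2 + q\right) \left(6 + q\right)$
$w{\left(L \right)} = L \left(252 - 84 L - 21 L^{2}\right)$ ($w{\left(L \right)} = \left(-7\right) 3 \left(-12 + L^{2} + 4 L\right) L = - 21 \left(-12 + L^{2} + 4 L\right) L = \left(252 - 84 L - 21 L^{2}\right) L = L \left(252 - 84 L - 21 L^{2}\right)$)
$\sqrt{w{\left(J{\left(2,-6 \right)} \right)} - 497879} = \sqrt{21 \cdot 15 \cdot 2 \left(12 - \left(15 \cdot 2\right)^{2} - 4 \cdot 15 \cdot 2\right) - 497879} = \sqrt{21 \cdot 30 \left(12 - 30^{2} - 120\right) - 497879} = \sqrt{21 \cdot 30 \left(12 - 900 - 120\right) - 497879} = \sqrt{21 \cdot 30 \left(-1008\right) - 497879} = \sqrt{-635040 - 497879} = \sqrt{-1132919} = i \sqrt{1132919}$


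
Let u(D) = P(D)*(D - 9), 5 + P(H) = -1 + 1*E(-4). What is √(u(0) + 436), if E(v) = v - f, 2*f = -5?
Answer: √2014/2 ≈ 22.439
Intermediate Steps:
f = -5/2 (f = (½)*(-5) = -5/2 ≈ -2.5000)
E(v) = 5/2 + v (E(v) = v - 1*(-5/2) = v + 5/2 = 5/2 + v)
P(H) = -15/2 (P(H) = -5 + (-1 + 1*(5/2 - 4)) = -5 + (-1 + 1*(-3/2)) = -5 + (-1 - 3/2) = -5 - 5/2 = -15/2)
u(D) = 135/2 - 15*D/2 (u(D) = -15*(D - 9)/2 = -15*(-9 + D)/2 = 135/2 - 15*D/2)
√(u(0) + 436) = √((135/2 - 15/2*0) + 436) = √((135/2 + 0) + 436) = √(135/2 + 436) = √(1007/2) = √2014/2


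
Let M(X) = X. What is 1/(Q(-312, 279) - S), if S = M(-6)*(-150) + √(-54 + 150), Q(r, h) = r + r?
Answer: -127/193540 + √6/580620 ≈ -0.00065198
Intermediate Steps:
Q(r, h) = 2*r
S = 900 + 4*√6 (S = -6*(-150) + √(-54 + 150) = 900 + √96 = 900 + 4*√6 ≈ 909.80)
1/(Q(-312, 279) - S) = 1/(2*(-312) - (900 + 4*√6)) = 1/(-624 + (-900 - 4*√6)) = 1/(-1524 - 4*√6)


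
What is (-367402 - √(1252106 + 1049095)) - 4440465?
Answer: -4807867 - 3*√255689 ≈ -4.8094e+6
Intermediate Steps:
(-367402 - √(1252106 + 1049095)) - 4440465 = (-367402 - √2301201) - 4440465 = (-367402 - 3*√255689) - 4440465 = -4807867 - 3*√255689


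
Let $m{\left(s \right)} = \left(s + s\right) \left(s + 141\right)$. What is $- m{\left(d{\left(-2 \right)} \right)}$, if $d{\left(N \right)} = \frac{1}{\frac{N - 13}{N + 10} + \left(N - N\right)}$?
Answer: $\frac{33712}{225} \approx 149.83$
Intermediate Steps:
$d{\left(N \right)} = \frac{10 + N}{-13 + N}$ ($d{\left(N \right)} = \frac{1}{\frac{-13 + N}{10 + N} + 0} = \frac{1}{\frac{1}{10 + N} \left(-13 + N\right)} = \frac{10 + N}{-13 + N}$)
$m{\left(s \right)} = 2 s \left(141 + s\right)$
$- m{\left(d{\left(-2 \right)} \right)} = - 2 \frac{10 - 2}{-13 - 2} \left(141 + \frac{10 - 2}{-13 - 2}\right) = - 2 \frac{1}{-15} \cdot 8 \left(141 + \frac{1}{-15} \cdot 8\right) = - 2 \left(\left(- \frac{1}{15}\right) 8\right) \left(141 - \frac{8}{15}\right) = - \frac{2 \left(-8\right) \left(141 - \frac{8}{15}\right)}{15} = - \frac{2 \left(-8\right) 2107}{15 \cdot 15} = \left(-1\right) \left(- \frac{33712}{225}\right) = \frac{33712}{225}$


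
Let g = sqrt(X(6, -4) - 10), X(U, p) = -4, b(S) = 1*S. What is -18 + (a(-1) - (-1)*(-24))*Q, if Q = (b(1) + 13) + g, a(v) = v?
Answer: -368 - 25*I*sqrt(14) ≈ -368.0 - 93.541*I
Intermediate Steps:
b(S) = S
g = I*sqrt(14) (g = sqrt(-4 - 10) = sqrt(-14) = I*sqrt(14) ≈ 3.7417*I)
Q = 14 + I*sqrt(14) (Q = (1 + 13) + I*sqrt(14) = 14 + I*sqrt(14) ≈ 14.0 + 3.7417*I)
-18 + (a(-1) - (-1)*(-24))*Q = -18 + (-1 - (-1)*(-24))*(14 + I*sqrt(14)) = -18 + (-1 - 1*24)*(14 + I*sqrt(14)) = -18 + (-1 - 24)*(14 + I*sqrt(14)) = -18 - 25*(14 + I*sqrt(14)) = -18 + (-350 - 25*I*sqrt(14)) = -368 - 25*I*sqrt(14)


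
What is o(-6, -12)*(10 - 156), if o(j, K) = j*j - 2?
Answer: -4964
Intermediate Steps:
o(j, K) = -2 + j**2 (o(j, K) = j**2 - 2 = -2 + j**2)
o(-6, -12)*(10 - 156) = (-2 + (-6)**2)*(10 - 156) = (-2 + 36)*(-146) = 34*(-146) = -4964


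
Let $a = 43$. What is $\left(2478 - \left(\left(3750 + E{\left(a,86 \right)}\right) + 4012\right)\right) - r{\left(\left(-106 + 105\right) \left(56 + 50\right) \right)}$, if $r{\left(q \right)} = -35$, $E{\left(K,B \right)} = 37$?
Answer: $-5286$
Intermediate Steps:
$\left(2478 - \left(\left(3750 + E{\left(a,86 \right)}\right) + 4012\right)\right) - r{\left(\left(-106 + 105\right) \left(56 + 50\right) \right)} = \left(2478 - \left(\left(3750 + 37\right) + 4012\right)\right) - -35 = \left(2478 - \left(3787 + 4012\right)\right) + 35 = \left(2478 - 7799\right) + 35 = -5321 + 35 = -5286$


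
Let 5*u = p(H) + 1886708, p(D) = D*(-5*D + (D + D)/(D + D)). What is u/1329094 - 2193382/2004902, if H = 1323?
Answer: -416719525226/195934060205 ≈ -2.1268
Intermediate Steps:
p(D) = D*(1 - 5*D) (p(D) = D*(-5*D + (2*D)/((2*D))) = D*(-5*D + (2*D)*(1/(2*D))) = D*(-5*D + 1) = D*(1 - 5*D))
u = -6863614/5 (u = (1323*(1 - 5*1323) + 1886708)/5 = (1323*(1 - 6615) + 1886708)/5 = (1323*(-6614) + 1886708)/5 = (-8750322 + 1886708)/5 = (⅕)*(-6863614) = -6863614/5 ≈ -1.3727e+6)
u/1329094 - 2193382/2004902 = -6863614/5/1329094 - 2193382/2004902 = -6863614/5*1/1329094 - 2193382*1/2004902 = -201871/195455 - 1096691/1002451 = -416719525226/195934060205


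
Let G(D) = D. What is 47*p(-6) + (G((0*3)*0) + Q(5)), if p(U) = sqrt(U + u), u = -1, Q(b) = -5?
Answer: -5 + 47*I*sqrt(7) ≈ -5.0 + 124.35*I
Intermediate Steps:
p(U) = sqrt(-1 + U) (p(U) = sqrt(U - 1) = sqrt(-1 + U))
47*p(-6) + (G((0*3)*0) + Q(5)) = 47*sqrt(-1 - 6) + ((0*3)*0 - 5) = 47*sqrt(-7) + (0*0 - 5) = 47*(I*sqrt(7)) + (0 - 5) = 47*I*sqrt(7) - 5 = -5 + 47*I*sqrt(7)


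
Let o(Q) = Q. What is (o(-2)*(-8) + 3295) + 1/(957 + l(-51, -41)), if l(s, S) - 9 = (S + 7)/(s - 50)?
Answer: 323153701/97600 ≈ 3311.0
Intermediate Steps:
l(s, S) = 9 + (7 + S)/(-50 + s) (l(s, S) = 9 + (S + 7)/(s - 50) = 9 + (7 + S)/(-50 + s))
(o(-2)*(-8) + 3295) + 1/(957 + l(-51, -41)) = (-2*(-8) + 3295) + 1/(957 + (-443 - 41 + 9*(-51))/(-50 - 51)) = (16 + 3295) + 1/(957 + (-443 - 41 - 459)/(-101)) = 3311 + 1/(957 - 1/101*(-943)) = 3311 + 1/(957 + 943/101) = 3311 + 1/(97600/101) = 3311 + 101/97600 = 323153701/97600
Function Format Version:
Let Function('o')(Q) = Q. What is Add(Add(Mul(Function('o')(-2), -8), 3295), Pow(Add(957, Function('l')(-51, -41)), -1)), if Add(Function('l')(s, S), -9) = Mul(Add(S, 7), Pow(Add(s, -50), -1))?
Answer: Rational(323153701, 97600) ≈ 3311.0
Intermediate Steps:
Function('l')(s, S) = Add(9, Mul(Pow(Add(-50, s), -1), Add(7, S))) (Function('l')(s, S) = Add(9, Mul(Add(S, 7), Pow(Add(s, -50), -1))) = Add(9, Mul(Add(7, S), Pow(Add(-50, s), -1))) = Add(9, Mul(Pow(Add(-50, s), -1), Add(7, S))))
Add(Add(Mul(Function('o')(-2), -8), 3295), Pow(Add(957, Function('l')(-51, -41)), -1)) = Add(Add(Mul(-2, -8), 3295), Pow(Add(957, Mul(Pow(Add(-50, -51), -1), Add(-443, -41, Mul(9, -51)))), -1)) = Add(Add(16, 3295), Pow(Add(957, Mul(Pow(-101, -1), Add(-443, -41, -459))), -1)) = Add(3311, Pow(Add(957, Mul(Rational(-1, 101), -943)), -1)) = Add(3311, Pow(Add(957, Rational(943, 101)), -1)) = Add(3311, Pow(Rational(97600, 101), -1)) = Add(3311, Rational(101, 97600)) = Rational(323153701, 97600)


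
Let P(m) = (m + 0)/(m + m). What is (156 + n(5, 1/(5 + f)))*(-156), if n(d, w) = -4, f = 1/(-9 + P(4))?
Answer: -23712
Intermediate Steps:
P(m) = ½ (P(m) = m/((2*m)) = m*(1/(2*m)) = ½)
f = -2/17 (f = 1/(-9 + ½) = 1/(-17/2) = -2/17 ≈ -0.11765)
(156 + n(5, 1/(5 + f)))*(-156) = (156 - 4)*(-156) = 152*(-156) = -23712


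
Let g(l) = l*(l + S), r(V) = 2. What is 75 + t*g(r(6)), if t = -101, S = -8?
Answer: 1287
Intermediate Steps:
g(l) = l*(-8 + l) (g(l) = l*(l - 8) = l*(-8 + l))
75 + t*g(r(6)) = 75 - 202*(-8 + 2) = 75 - 202*(-6) = 75 - 101*(-12) = 75 + 1212 = 1287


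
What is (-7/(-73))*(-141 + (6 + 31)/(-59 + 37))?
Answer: -301/22 ≈ -13.682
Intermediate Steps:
(-7/(-73))*(-141 + (6 + 31)/(-59 + 37)) = (-7*(-1/73))*(-141 + 37/(-22)) = 7*(-141 + 37*(-1/22))/73 = 7*(-141 - 37/22)/73 = (7/73)*(-3139/22) = -301/22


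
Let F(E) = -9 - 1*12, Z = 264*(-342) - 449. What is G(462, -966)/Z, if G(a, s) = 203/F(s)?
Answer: 29/272211 ≈ 0.00010654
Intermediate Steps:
Z = -90737 (Z = -90288 - 449 = -90737)
F(E) = -21 (F(E) = -9 - 12 = -21)
G(a, s) = -29/3 (G(a, s) = 203/(-21) = 203*(-1/21) = -29/3)
G(462, -966)/Z = -29/3/(-90737) = -29/3*(-1/90737) = 29/272211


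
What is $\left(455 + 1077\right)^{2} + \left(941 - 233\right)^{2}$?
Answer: $2848288$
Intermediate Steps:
$\left(455 + 1077\right)^{2} + \left(941 - 233\right)^{2} = 1532^{2} + 708^{2} = 2347024 + 501264 = 2848288$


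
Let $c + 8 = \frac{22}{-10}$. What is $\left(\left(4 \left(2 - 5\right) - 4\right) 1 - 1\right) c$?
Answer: $\frac{867}{5} \approx 173.4$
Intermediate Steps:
$c = - \frac{51}{5}$ ($c = -8 + \frac{22}{-10} = -8 + 22 \left(- \frac{1}{10}\right) = -8 - \frac{11}{5} = - \frac{51}{5} \approx -10.2$)
$\left(\left(4 \left(2 - 5\right) - 4\right) 1 - 1\right) c = \left(\left(4 \left(2 - 5\right) - 4\right) 1 - 1\right) \left(- \frac{51}{5}\right) = \left(\left(4 \left(-3\right) - 4\right) 1 - 1\right) \left(- \frac{51}{5}\right) = \left(\left(-12 - 4\right) 1 - 1\right) \left(- \frac{51}{5}\right) = \left(\left(-16\right) 1 - 1\right) \left(- \frac{51}{5}\right) = \left(-16 - 1\right) \left(- \frac{51}{5}\right) = \left(-17\right) \left(- \frac{51}{5}\right) = \frac{867}{5}$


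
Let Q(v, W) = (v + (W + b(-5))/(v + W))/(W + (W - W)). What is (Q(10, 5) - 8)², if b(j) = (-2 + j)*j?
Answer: 6724/225 ≈ 29.884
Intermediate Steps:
b(j) = j*(-2 + j)
Q(v, W) = (v + (35 + W)/(W + v))/W (Q(v, W) = (v + (W - 5*(-2 - 5))/(v + W))/(W + (W - W)) = (v + (W - 5*(-7))/(W + v))/(W + 0) = (v + (W + 35)/(W + v))/W = (v + (35 + W)/(W + v))/W)
(Q(10, 5) - 8)² = ((35 + 5 + 10² + 5*10)/(5*(5 + 10)) - 8)² = ((⅕)*(35 + 5 + 100 + 50)/15 - 8)² = ((⅕)*(1/15)*190 - 8)² = (38/15 - 8)² = (-82/15)² = 6724/225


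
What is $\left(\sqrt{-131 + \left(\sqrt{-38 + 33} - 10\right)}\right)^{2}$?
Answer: $-141 + i \sqrt{5} \approx -141.0 + 2.2361 i$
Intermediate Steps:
$\left(\sqrt{-131 + \left(\sqrt{-38 + 33} - 10\right)}\right)^{2} = \left(\sqrt{-131 + \left(\sqrt{-5} - 10\right)}\right)^{2} = \left(\sqrt{-131 - \left(10 - i \sqrt{5}\right)}\right)^{2} = \left(\sqrt{-141 + i \sqrt{5}}\right)^{2} = -141 + i \sqrt{5}$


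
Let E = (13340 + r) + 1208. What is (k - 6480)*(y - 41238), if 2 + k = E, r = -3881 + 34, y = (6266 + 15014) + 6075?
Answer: -58572377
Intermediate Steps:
y = 27355 (y = 21280 + 6075 = 27355)
r = -3847
E = 10701 (E = (13340 - 3847) + 1208 = 9493 + 1208 = 10701)
k = 10699 (k = -2 + 10701 = 10699)
(k - 6480)*(y - 41238) = (10699 - 6480)*(27355 - 41238) = 4219*(-13883) = -58572377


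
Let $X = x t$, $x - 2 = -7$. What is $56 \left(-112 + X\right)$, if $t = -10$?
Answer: $-3472$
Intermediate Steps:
$x = -5$ ($x = 2 - 7 = -5$)
$X = 50$ ($X = \left(-5\right) \left(-10\right) = 50$)
$56 \left(-112 + X\right) = 56 \left(-112 + 50\right) = 56 \left(-62\right) = -3472$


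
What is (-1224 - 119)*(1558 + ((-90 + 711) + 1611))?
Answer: -5089970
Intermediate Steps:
(-1224 - 119)*(1558 + ((-90 + 711) + 1611)) = -1343*(1558 + (621 + 1611)) = -1343*(1558 + 2232) = -1343*3790 = -5089970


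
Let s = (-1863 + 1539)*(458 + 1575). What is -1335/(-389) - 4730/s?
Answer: 440596895/128115594 ≈ 3.4391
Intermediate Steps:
s = -658692 (s = -324*2033 = -658692)
-1335/(-389) - 4730/s = -1335/(-389) - 4730/(-658692) = -1335*(-1/389) - 4730*(-1/658692) = 1335/389 + 2365/329346 = 440596895/128115594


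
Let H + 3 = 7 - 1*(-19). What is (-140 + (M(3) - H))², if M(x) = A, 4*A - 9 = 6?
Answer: 405769/16 ≈ 25361.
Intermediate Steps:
A = 15/4 (A = 9/4 + (¼)*6 = 9/4 + 3/2 = 15/4 ≈ 3.7500)
M(x) = 15/4
H = 23 (H = -3 + (7 - 1*(-19)) = -3 + (7 + 19) = -3 + 26 = 23)
(-140 + (M(3) - H))² = (-140 + (15/4 - 1*23))² = (-140 + (15/4 - 23))² = (-140 - 77/4)² = (-637/4)² = 405769/16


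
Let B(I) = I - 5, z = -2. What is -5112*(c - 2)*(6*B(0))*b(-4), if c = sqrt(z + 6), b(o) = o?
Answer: 0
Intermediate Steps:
B(I) = -5 + I
c = 2 (c = sqrt(-2 + 6) = sqrt(4) = 2)
-5112*(c - 2)*(6*B(0))*b(-4) = -5112*(2 - 2)*(6*(-5 + 0))*(-4) = -0*(6*(-5))*(-4) = -0*(-30*(-4)) = -0*120 = -5112*0 = 0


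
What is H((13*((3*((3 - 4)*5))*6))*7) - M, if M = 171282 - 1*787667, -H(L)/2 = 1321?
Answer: 613743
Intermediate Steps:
H(L) = -2642 (H(L) = -2*1321 = -2642)
M = -616385 (M = 171282 - 787667 = -616385)
H((13*((3*((3 - 4)*5))*6))*7) - M = -2642 - 1*(-616385) = -2642 + 616385 = 613743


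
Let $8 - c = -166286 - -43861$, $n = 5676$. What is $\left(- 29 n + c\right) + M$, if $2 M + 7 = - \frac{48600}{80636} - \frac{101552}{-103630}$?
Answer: $- \frac{88105391065031}{2089077170} \approx -42174.0$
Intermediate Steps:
$c = 122433$ ($c = 8 - \left(-166286 - -43861\right) = 8 - \left(-166286 + 43861\right) = 8 - -122425 = 8 + 122425 = 122433$)
$M = - \frac{6917728961}{2089077170}$ ($M = - \frac{7}{2} + \frac{- \frac{48600}{80636} - \frac{101552}{-103630}}{2} = - \frac{7}{2} + \frac{\left(-48600\right) \frac{1}{80636} - - \frac{50776}{51815}}{2} = - \frac{7}{2} + \frac{- \frac{12150}{20159} + \frac{50776}{51815}}{2} = - \frac{7}{2} + \frac{1}{2} \cdot \frac{394041134}{1044538585} = - \frac{7}{2} + \frac{197020567}{1044538585} = - \frac{6917728961}{2089077170} \approx -3.3114$)
$\left(- 29 n + c\right) + M = \left(\left(-29\right) 5676 + 122433\right) - \frac{6917728961}{2089077170} = \left(-164604 + 122433\right) - \frac{6917728961}{2089077170} = -42171 - \frac{6917728961}{2089077170} = - \frac{88105391065031}{2089077170}$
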